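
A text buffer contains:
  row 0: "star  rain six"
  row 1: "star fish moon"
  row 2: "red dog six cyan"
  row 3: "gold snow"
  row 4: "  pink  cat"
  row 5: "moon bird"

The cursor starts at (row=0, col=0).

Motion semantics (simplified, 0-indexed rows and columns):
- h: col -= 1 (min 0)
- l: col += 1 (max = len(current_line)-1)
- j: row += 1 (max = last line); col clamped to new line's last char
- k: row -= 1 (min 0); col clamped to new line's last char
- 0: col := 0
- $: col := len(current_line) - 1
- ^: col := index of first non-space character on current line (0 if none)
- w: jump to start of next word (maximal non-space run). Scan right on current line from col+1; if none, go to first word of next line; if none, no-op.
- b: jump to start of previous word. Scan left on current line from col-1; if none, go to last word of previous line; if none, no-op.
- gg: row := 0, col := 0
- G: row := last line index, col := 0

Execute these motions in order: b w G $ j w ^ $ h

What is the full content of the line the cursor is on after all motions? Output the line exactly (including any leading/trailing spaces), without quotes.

Answer: moon bird

Derivation:
After 1 (b): row=0 col=0 char='s'
After 2 (w): row=0 col=6 char='r'
After 3 (G): row=5 col=0 char='m'
After 4 ($): row=5 col=8 char='d'
After 5 (j): row=5 col=8 char='d'
After 6 (w): row=5 col=8 char='d'
After 7 (^): row=5 col=0 char='m'
After 8 ($): row=5 col=8 char='d'
After 9 (h): row=5 col=7 char='r'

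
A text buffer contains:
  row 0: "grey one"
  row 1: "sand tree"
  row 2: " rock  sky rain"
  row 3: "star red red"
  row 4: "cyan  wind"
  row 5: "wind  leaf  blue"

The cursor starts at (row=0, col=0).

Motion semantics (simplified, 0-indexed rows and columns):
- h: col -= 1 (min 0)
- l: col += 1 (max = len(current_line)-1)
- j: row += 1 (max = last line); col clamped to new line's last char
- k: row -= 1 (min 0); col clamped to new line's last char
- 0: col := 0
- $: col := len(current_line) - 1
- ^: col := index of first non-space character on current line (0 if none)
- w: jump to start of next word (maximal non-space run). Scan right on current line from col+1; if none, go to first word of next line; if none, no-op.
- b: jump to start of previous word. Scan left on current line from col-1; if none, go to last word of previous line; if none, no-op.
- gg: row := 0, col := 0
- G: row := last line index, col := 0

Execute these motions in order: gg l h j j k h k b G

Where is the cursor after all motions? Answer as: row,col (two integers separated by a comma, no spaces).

Answer: 5,0

Derivation:
After 1 (gg): row=0 col=0 char='g'
After 2 (l): row=0 col=1 char='r'
After 3 (h): row=0 col=0 char='g'
After 4 (j): row=1 col=0 char='s'
After 5 (j): row=2 col=0 char='_'
After 6 (k): row=1 col=0 char='s'
After 7 (h): row=1 col=0 char='s'
After 8 (k): row=0 col=0 char='g'
After 9 (b): row=0 col=0 char='g'
After 10 (G): row=5 col=0 char='w'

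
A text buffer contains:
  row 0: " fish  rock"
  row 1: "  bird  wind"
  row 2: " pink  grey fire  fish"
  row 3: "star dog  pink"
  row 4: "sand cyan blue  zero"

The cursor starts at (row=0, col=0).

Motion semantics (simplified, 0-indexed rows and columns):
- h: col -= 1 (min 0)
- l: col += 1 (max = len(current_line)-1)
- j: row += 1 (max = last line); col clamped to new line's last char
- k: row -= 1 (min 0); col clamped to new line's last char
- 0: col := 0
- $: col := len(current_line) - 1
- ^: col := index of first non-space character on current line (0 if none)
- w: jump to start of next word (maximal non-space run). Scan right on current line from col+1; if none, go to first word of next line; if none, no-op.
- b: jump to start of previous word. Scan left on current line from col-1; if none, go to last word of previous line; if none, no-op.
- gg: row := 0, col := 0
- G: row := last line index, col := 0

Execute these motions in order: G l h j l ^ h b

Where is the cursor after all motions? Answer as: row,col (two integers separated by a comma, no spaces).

After 1 (G): row=4 col=0 char='s'
After 2 (l): row=4 col=1 char='a'
After 3 (h): row=4 col=0 char='s'
After 4 (j): row=4 col=0 char='s'
After 5 (l): row=4 col=1 char='a'
After 6 (^): row=4 col=0 char='s'
After 7 (h): row=4 col=0 char='s'
After 8 (b): row=3 col=10 char='p'

Answer: 3,10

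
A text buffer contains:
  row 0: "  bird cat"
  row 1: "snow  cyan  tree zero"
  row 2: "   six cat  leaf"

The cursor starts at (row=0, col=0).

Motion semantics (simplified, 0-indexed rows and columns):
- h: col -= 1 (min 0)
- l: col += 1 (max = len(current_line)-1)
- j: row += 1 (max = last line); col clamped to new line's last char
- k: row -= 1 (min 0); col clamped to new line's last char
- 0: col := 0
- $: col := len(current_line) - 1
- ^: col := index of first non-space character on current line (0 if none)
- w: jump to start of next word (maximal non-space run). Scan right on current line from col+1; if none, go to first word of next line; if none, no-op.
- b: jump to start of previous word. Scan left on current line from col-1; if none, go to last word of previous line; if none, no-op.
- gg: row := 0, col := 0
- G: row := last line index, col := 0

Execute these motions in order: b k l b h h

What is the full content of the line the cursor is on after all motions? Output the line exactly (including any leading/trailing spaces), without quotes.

Answer:   bird cat

Derivation:
After 1 (b): row=0 col=0 char='_'
After 2 (k): row=0 col=0 char='_'
After 3 (l): row=0 col=1 char='_'
After 4 (b): row=0 col=1 char='_'
After 5 (h): row=0 col=0 char='_'
After 6 (h): row=0 col=0 char='_'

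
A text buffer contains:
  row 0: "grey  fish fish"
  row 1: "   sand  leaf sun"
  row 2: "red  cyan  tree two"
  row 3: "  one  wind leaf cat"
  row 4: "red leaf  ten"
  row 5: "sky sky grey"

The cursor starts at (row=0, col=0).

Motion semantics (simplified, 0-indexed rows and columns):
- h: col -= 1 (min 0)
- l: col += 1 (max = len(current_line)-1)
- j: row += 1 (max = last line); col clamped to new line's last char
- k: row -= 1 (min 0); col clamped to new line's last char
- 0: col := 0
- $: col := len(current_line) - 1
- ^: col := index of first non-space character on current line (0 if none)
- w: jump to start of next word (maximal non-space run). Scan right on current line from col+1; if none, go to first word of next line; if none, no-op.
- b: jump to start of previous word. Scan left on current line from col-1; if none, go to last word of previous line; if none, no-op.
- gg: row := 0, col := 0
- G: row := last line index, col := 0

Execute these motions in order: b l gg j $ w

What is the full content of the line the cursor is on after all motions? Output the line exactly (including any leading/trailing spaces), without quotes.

After 1 (b): row=0 col=0 char='g'
After 2 (l): row=0 col=1 char='r'
After 3 (gg): row=0 col=0 char='g'
After 4 (j): row=1 col=0 char='_'
After 5 ($): row=1 col=16 char='n'
After 6 (w): row=2 col=0 char='r'

Answer: red  cyan  tree two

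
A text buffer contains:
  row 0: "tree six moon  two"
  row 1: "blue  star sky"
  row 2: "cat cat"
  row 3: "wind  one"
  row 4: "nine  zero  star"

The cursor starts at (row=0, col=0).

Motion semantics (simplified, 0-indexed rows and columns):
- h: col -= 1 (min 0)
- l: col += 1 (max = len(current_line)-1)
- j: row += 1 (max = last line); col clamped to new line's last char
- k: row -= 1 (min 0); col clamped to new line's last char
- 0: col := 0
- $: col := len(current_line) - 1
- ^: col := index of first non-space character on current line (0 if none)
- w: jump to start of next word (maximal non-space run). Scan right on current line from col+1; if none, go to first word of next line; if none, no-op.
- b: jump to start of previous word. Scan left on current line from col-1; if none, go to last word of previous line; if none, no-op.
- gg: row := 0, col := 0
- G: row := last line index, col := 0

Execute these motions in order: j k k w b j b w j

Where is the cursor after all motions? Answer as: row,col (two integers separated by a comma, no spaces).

Answer: 2,0

Derivation:
After 1 (j): row=1 col=0 char='b'
After 2 (k): row=0 col=0 char='t'
After 3 (k): row=0 col=0 char='t'
After 4 (w): row=0 col=5 char='s'
After 5 (b): row=0 col=0 char='t'
After 6 (j): row=1 col=0 char='b'
After 7 (b): row=0 col=15 char='t'
After 8 (w): row=1 col=0 char='b'
After 9 (j): row=2 col=0 char='c'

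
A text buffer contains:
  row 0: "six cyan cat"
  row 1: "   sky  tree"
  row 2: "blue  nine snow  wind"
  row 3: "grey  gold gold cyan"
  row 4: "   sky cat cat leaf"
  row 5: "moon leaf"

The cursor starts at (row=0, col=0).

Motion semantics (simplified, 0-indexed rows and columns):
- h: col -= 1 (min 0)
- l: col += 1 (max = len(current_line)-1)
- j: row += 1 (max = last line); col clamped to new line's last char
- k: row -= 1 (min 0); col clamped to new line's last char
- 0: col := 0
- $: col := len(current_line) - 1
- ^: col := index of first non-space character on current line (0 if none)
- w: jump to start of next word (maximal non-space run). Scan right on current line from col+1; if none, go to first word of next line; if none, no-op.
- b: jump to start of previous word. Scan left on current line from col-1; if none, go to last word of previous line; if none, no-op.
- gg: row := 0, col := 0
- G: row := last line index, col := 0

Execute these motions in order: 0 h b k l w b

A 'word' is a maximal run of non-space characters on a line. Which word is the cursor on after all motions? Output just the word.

Answer: six

Derivation:
After 1 (0): row=0 col=0 char='s'
After 2 (h): row=0 col=0 char='s'
After 3 (b): row=0 col=0 char='s'
After 4 (k): row=0 col=0 char='s'
After 5 (l): row=0 col=1 char='i'
After 6 (w): row=0 col=4 char='c'
After 7 (b): row=0 col=0 char='s'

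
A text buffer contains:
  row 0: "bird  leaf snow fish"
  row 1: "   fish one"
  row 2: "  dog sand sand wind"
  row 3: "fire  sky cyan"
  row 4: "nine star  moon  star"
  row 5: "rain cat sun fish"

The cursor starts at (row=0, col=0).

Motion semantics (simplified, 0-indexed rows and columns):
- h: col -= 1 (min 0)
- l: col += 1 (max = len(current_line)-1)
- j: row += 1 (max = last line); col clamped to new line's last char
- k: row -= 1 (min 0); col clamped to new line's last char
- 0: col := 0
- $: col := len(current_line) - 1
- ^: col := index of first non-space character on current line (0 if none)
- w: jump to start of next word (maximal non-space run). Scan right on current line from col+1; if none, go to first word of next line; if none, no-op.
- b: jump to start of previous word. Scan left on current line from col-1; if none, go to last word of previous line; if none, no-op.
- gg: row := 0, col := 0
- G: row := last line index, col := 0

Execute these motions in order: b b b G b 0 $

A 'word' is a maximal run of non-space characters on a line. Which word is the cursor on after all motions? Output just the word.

After 1 (b): row=0 col=0 char='b'
After 2 (b): row=0 col=0 char='b'
After 3 (b): row=0 col=0 char='b'
After 4 (G): row=5 col=0 char='r'
After 5 (b): row=4 col=17 char='s'
After 6 (0): row=4 col=0 char='n'
After 7 ($): row=4 col=20 char='r'

Answer: star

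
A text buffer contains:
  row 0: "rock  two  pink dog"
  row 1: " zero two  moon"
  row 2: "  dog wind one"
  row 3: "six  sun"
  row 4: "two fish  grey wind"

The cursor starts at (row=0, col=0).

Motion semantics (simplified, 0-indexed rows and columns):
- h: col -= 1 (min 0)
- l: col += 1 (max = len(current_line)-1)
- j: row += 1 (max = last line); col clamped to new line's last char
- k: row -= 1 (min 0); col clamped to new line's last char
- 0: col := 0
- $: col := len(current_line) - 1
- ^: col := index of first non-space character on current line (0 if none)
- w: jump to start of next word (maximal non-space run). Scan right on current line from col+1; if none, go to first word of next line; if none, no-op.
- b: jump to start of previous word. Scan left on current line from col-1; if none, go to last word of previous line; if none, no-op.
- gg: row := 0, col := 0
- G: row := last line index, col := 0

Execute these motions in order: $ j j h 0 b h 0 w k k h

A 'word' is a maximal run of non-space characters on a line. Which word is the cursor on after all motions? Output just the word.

After 1 ($): row=0 col=18 char='g'
After 2 (j): row=1 col=14 char='n'
After 3 (j): row=2 col=13 char='e'
After 4 (h): row=2 col=12 char='n'
After 5 (0): row=2 col=0 char='_'
After 6 (b): row=1 col=11 char='m'
After 7 (h): row=1 col=10 char='_'
After 8 (0): row=1 col=0 char='_'
After 9 (w): row=1 col=1 char='z'
After 10 (k): row=0 col=1 char='o'
After 11 (k): row=0 col=1 char='o'
After 12 (h): row=0 col=0 char='r'

Answer: rock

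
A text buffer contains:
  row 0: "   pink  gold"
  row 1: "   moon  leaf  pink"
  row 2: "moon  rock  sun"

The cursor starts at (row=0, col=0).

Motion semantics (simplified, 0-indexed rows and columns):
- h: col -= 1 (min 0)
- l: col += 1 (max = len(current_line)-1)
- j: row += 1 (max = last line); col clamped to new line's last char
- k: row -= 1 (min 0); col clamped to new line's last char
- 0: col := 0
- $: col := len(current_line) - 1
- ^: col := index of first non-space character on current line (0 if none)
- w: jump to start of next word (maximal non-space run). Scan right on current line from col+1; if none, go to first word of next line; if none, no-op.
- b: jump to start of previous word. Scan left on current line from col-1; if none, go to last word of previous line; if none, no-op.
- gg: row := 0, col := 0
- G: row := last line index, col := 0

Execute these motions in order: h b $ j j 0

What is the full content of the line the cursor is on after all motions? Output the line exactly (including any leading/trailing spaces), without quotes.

Answer: moon  rock  sun

Derivation:
After 1 (h): row=0 col=0 char='_'
After 2 (b): row=0 col=0 char='_'
After 3 ($): row=0 col=12 char='d'
After 4 (j): row=1 col=12 char='f'
After 5 (j): row=2 col=12 char='s'
After 6 (0): row=2 col=0 char='m'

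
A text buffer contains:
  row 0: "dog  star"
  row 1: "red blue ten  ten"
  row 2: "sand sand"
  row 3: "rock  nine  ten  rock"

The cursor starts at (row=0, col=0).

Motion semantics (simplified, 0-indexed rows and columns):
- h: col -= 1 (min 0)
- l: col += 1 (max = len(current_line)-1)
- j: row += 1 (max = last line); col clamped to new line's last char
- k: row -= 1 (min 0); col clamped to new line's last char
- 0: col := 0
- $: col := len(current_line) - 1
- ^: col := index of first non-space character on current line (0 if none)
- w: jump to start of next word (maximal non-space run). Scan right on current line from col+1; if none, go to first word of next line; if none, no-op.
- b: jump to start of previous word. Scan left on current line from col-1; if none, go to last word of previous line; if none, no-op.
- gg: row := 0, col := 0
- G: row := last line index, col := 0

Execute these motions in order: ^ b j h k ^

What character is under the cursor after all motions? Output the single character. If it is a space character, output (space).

After 1 (^): row=0 col=0 char='d'
After 2 (b): row=0 col=0 char='d'
After 3 (j): row=1 col=0 char='r'
After 4 (h): row=1 col=0 char='r'
After 5 (k): row=0 col=0 char='d'
After 6 (^): row=0 col=0 char='d'

Answer: d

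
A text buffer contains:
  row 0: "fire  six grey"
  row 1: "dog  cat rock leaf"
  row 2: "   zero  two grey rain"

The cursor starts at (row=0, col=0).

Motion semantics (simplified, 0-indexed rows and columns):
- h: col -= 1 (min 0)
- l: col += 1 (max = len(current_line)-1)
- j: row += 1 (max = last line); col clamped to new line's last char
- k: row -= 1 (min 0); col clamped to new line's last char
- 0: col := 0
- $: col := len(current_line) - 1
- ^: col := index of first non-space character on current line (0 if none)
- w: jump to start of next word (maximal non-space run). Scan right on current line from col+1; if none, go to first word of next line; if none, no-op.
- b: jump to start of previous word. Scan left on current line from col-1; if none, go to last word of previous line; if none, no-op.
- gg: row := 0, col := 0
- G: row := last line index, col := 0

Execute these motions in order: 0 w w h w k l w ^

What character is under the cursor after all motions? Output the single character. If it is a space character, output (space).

Answer: d

Derivation:
After 1 (0): row=0 col=0 char='f'
After 2 (w): row=0 col=6 char='s'
After 3 (w): row=0 col=10 char='g'
After 4 (h): row=0 col=9 char='_'
After 5 (w): row=0 col=10 char='g'
After 6 (k): row=0 col=10 char='g'
After 7 (l): row=0 col=11 char='r'
After 8 (w): row=1 col=0 char='d'
After 9 (^): row=1 col=0 char='d'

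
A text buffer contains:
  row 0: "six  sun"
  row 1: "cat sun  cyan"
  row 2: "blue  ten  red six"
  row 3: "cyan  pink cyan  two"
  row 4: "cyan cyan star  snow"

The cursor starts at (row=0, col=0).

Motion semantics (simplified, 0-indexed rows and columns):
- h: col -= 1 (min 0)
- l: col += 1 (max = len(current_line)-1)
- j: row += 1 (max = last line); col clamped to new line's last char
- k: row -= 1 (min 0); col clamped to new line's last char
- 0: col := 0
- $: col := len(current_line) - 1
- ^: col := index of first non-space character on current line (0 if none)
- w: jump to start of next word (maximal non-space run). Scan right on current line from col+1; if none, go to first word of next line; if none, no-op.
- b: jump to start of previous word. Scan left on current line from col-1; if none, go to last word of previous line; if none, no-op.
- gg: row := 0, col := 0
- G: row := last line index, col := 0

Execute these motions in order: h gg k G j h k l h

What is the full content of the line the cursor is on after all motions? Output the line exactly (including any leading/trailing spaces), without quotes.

After 1 (h): row=0 col=0 char='s'
After 2 (gg): row=0 col=0 char='s'
After 3 (k): row=0 col=0 char='s'
After 4 (G): row=4 col=0 char='c'
After 5 (j): row=4 col=0 char='c'
After 6 (h): row=4 col=0 char='c'
After 7 (k): row=3 col=0 char='c'
After 8 (l): row=3 col=1 char='y'
After 9 (h): row=3 col=0 char='c'

Answer: cyan  pink cyan  two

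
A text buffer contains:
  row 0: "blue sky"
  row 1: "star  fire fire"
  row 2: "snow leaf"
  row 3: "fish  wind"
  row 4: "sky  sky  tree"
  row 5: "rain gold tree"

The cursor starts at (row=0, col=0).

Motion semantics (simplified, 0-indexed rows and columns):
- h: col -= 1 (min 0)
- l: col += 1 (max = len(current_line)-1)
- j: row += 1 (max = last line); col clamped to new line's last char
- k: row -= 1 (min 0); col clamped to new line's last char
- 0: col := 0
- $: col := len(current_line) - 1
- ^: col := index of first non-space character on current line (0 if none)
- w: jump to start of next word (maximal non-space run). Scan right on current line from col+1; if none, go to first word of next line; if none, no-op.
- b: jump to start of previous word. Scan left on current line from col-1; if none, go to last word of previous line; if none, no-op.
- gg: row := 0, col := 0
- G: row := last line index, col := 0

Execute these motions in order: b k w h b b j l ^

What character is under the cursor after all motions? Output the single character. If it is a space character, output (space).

Answer: s

Derivation:
After 1 (b): row=0 col=0 char='b'
After 2 (k): row=0 col=0 char='b'
After 3 (w): row=0 col=5 char='s'
After 4 (h): row=0 col=4 char='_'
After 5 (b): row=0 col=0 char='b'
After 6 (b): row=0 col=0 char='b'
After 7 (j): row=1 col=0 char='s'
After 8 (l): row=1 col=1 char='t'
After 9 (^): row=1 col=0 char='s'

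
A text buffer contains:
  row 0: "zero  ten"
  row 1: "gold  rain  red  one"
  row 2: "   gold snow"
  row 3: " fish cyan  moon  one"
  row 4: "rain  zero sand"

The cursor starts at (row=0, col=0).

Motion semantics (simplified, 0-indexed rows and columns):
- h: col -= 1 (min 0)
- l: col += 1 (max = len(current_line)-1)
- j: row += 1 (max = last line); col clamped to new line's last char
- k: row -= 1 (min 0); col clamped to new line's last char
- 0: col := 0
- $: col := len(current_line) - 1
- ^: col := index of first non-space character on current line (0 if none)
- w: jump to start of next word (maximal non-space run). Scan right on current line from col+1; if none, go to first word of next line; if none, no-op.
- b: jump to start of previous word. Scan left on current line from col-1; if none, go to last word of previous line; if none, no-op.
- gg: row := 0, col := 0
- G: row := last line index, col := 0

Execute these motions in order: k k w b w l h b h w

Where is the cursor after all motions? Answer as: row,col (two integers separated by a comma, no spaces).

After 1 (k): row=0 col=0 char='z'
After 2 (k): row=0 col=0 char='z'
After 3 (w): row=0 col=6 char='t'
After 4 (b): row=0 col=0 char='z'
After 5 (w): row=0 col=6 char='t'
After 6 (l): row=0 col=7 char='e'
After 7 (h): row=0 col=6 char='t'
After 8 (b): row=0 col=0 char='z'
After 9 (h): row=0 col=0 char='z'
After 10 (w): row=0 col=6 char='t'

Answer: 0,6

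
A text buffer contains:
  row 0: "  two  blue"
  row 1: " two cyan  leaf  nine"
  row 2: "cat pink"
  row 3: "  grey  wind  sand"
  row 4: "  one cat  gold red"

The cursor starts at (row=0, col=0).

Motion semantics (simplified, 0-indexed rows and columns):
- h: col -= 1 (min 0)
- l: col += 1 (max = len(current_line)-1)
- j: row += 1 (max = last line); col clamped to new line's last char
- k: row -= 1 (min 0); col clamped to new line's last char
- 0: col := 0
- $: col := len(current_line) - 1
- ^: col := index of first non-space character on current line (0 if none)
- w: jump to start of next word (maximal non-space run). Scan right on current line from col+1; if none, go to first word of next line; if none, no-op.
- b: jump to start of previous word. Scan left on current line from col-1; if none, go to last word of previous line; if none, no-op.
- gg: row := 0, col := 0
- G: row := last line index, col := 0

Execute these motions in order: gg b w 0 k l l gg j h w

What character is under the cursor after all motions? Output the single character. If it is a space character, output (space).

After 1 (gg): row=0 col=0 char='_'
After 2 (b): row=0 col=0 char='_'
After 3 (w): row=0 col=2 char='t'
After 4 (0): row=0 col=0 char='_'
After 5 (k): row=0 col=0 char='_'
After 6 (l): row=0 col=1 char='_'
After 7 (l): row=0 col=2 char='t'
After 8 (gg): row=0 col=0 char='_'
After 9 (j): row=1 col=0 char='_'
After 10 (h): row=1 col=0 char='_'
After 11 (w): row=1 col=1 char='t'

Answer: t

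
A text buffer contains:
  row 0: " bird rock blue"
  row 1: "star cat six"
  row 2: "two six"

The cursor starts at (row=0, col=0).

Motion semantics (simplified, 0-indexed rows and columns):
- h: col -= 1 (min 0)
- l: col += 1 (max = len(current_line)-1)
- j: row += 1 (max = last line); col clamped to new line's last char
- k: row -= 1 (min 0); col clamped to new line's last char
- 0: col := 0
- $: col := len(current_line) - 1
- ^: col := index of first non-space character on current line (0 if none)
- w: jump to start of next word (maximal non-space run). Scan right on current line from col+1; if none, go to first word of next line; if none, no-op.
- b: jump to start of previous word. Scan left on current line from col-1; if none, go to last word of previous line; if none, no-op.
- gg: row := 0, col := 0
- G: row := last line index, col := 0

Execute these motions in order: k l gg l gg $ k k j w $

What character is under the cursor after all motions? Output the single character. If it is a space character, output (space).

Answer: x

Derivation:
After 1 (k): row=0 col=0 char='_'
After 2 (l): row=0 col=1 char='b'
After 3 (gg): row=0 col=0 char='_'
After 4 (l): row=0 col=1 char='b'
After 5 (gg): row=0 col=0 char='_'
After 6 ($): row=0 col=14 char='e'
After 7 (k): row=0 col=14 char='e'
After 8 (k): row=0 col=14 char='e'
After 9 (j): row=1 col=11 char='x'
After 10 (w): row=2 col=0 char='t'
After 11 ($): row=2 col=6 char='x'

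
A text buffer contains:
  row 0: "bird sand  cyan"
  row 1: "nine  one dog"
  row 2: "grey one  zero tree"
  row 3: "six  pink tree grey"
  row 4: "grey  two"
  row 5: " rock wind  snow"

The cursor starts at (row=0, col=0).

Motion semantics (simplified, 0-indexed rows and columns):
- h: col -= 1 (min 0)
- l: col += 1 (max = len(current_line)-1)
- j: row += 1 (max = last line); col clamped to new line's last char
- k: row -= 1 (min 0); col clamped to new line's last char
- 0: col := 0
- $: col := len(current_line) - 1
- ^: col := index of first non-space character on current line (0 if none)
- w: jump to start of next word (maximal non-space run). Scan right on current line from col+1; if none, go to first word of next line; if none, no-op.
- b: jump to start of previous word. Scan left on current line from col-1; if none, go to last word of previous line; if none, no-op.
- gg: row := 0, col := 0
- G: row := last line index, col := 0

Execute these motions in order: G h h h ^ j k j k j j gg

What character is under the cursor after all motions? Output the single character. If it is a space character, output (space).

Answer: b

Derivation:
After 1 (G): row=5 col=0 char='_'
After 2 (h): row=5 col=0 char='_'
After 3 (h): row=5 col=0 char='_'
After 4 (h): row=5 col=0 char='_'
After 5 (^): row=5 col=1 char='r'
After 6 (j): row=5 col=1 char='r'
After 7 (k): row=4 col=1 char='r'
After 8 (j): row=5 col=1 char='r'
After 9 (k): row=4 col=1 char='r'
After 10 (j): row=5 col=1 char='r'
After 11 (j): row=5 col=1 char='r'
After 12 (gg): row=0 col=0 char='b'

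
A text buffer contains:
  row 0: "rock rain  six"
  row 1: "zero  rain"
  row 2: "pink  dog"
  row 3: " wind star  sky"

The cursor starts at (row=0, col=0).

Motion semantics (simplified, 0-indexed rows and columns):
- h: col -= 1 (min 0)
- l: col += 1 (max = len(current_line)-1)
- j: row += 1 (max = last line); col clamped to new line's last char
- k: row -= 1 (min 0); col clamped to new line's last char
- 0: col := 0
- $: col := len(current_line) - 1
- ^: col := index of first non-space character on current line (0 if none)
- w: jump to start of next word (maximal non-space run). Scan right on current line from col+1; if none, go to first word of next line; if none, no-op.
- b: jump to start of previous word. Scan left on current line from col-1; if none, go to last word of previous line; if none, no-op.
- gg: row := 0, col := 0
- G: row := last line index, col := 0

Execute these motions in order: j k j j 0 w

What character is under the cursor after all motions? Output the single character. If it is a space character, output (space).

Answer: d

Derivation:
After 1 (j): row=1 col=0 char='z'
After 2 (k): row=0 col=0 char='r'
After 3 (j): row=1 col=0 char='z'
After 4 (j): row=2 col=0 char='p'
After 5 (0): row=2 col=0 char='p'
After 6 (w): row=2 col=6 char='d'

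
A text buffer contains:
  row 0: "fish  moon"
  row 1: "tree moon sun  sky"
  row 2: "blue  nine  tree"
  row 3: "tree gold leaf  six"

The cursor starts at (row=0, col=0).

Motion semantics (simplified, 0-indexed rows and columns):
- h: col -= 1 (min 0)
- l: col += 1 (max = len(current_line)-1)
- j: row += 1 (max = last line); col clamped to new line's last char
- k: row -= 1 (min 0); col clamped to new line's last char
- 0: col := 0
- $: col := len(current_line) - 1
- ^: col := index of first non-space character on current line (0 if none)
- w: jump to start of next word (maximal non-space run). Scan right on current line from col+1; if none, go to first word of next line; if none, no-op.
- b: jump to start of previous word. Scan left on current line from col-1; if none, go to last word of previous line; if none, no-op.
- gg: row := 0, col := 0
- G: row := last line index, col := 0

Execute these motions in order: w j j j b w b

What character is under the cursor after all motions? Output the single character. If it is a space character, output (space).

After 1 (w): row=0 col=6 char='m'
After 2 (j): row=1 col=6 char='o'
After 3 (j): row=2 col=6 char='n'
After 4 (j): row=3 col=6 char='o'
After 5 (b): row=3 col=5 char='g'
After 6 (w): row=3 col=10 char='l'
After 7 (b): row=3 col=5 char='g'

Answer: g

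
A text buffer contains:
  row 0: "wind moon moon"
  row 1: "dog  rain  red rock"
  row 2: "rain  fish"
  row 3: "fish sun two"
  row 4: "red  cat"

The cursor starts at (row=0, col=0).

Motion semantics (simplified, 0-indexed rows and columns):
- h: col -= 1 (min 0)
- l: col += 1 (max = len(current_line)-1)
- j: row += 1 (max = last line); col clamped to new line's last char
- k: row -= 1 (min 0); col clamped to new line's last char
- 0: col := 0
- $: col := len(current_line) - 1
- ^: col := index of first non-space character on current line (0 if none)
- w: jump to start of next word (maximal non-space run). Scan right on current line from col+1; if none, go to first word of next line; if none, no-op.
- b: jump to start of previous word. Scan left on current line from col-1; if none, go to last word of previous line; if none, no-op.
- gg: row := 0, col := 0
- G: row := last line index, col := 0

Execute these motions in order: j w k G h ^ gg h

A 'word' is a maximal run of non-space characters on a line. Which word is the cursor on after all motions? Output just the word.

After 1 (j): row=1 col=0 char='d'
After 2 (w): row=1 col=5 char='r'
After 3 (k): row=0 col=5 char='m'
After 4 (G): row=4 col=0 char='r'
After 5 (h): row=4 col=0 char='r'
After 6 (^): row=4 col=0 char='r'
After 7 (gg): row=0 col=0 char='w'
After 8 (h): row=0 col=0 char='w'

Answer: wind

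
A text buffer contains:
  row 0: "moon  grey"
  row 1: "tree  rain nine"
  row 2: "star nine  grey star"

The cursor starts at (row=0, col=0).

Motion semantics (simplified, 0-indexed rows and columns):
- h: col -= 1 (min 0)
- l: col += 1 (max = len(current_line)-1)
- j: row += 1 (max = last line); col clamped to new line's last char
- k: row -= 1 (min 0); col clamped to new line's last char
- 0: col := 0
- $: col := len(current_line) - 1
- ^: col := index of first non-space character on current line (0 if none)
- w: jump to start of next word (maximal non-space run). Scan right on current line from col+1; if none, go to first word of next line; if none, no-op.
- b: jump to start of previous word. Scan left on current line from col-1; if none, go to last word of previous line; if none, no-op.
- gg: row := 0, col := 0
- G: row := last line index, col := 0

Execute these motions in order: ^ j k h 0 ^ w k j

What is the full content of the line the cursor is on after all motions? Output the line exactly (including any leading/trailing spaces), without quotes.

After 1 (^): row=0 col=0 char='m'
After 2 (j): row=1 col=0 char='t'
After 3 (k): row=0 col=0 char='m'
After 4 (h): row=0 col=0 char='m'
After 5 (0): row=0 col=0 char='m'
After 6 (^): row=0 col=0 char='m'
After 7 (w): row=0 col=6 char='g'
After 8 (k): row=0 col=6 char='g'
After 9 (j): row=1 col=6 char='r'

Answer: tree  rain nine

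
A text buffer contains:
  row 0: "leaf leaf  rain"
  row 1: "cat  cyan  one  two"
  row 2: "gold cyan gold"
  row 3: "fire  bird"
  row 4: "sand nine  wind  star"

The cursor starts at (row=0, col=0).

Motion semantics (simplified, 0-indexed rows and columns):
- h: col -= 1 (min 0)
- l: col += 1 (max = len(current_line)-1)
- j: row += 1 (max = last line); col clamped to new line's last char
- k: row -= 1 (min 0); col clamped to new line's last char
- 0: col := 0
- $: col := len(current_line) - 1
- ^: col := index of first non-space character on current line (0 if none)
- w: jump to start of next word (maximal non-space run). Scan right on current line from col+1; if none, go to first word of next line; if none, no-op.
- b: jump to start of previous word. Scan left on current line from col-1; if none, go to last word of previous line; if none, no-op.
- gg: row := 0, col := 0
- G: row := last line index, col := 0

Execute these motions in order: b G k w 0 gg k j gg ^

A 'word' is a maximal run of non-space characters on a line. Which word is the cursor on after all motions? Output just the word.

After 1 (b): row=0 col=0 char='l'
After 2 (G): row=4 col=0 char='s'
After 3 (k): row=3 col=0 char='f'
After 4 (w): row=3 col=6 char='b'
After 5 (0): row=3 col=0 char='f'
After 6 (gg): row=0 col=0 char='l'
After 7 (k): row=0 col=0 char='l'
After 8 (j): row=1 col=0 char='c'
After 9 (gg): row=0 col=0 char='l'
After 10 (^): row=0 col=0 char='l'

Answer: leaf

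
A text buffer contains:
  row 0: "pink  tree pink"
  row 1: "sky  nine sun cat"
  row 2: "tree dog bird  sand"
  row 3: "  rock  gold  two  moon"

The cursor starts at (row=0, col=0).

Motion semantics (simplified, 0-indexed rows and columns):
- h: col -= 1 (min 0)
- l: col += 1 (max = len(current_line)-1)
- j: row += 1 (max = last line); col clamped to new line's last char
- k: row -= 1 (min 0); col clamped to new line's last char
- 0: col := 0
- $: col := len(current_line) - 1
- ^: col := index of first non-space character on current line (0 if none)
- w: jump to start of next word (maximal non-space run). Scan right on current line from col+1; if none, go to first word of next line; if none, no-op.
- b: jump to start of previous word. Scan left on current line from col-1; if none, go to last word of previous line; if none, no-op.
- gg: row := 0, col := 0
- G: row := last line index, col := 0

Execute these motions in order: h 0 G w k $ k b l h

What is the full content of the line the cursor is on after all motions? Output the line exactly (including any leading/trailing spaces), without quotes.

Answer: sky  nine sun cat

Derivation:
After 1 (h): row=0 col=0 char='p'
After 2 (0): row=0 col=0 char='p'
After 3 (G): row=3 col=0 char='_'
After 4 (w): row=3 col=2 char='r'
After 5 (k): row=2 col=2 char='e'
After 6 ($): row=2 col=18 char='d'
After 7 (k): row=1 col=16 char='t'
After 8 (b): row=1 col=14 char='c'
After 9 (l): row=1 col=15 char='a'
After 10 (h): row=1 col=14 char='c'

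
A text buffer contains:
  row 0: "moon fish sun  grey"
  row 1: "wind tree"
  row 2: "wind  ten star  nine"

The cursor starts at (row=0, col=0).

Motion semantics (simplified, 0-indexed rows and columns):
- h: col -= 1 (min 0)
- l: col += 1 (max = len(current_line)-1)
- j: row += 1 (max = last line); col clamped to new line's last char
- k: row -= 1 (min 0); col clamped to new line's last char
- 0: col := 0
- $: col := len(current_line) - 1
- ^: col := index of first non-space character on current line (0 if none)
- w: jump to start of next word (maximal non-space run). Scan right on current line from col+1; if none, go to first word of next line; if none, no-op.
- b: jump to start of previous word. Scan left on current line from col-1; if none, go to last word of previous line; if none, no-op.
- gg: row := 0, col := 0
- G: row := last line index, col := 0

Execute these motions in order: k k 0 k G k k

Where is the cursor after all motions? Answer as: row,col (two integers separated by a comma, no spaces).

After 1 (k): row=0 col=0 char='m'
After 2 (k): row=0 col=0 char='m'
After 3 (0): row=0 col=0 char='m'
After 4 (k): row=0 col=0 char='m'
After 5 (G): row=2 col=0 char='w'
After 6 (k): row=1 col=0 char='w'
After 7 (k): row=0 col=0 char='m'

Answer: 0,0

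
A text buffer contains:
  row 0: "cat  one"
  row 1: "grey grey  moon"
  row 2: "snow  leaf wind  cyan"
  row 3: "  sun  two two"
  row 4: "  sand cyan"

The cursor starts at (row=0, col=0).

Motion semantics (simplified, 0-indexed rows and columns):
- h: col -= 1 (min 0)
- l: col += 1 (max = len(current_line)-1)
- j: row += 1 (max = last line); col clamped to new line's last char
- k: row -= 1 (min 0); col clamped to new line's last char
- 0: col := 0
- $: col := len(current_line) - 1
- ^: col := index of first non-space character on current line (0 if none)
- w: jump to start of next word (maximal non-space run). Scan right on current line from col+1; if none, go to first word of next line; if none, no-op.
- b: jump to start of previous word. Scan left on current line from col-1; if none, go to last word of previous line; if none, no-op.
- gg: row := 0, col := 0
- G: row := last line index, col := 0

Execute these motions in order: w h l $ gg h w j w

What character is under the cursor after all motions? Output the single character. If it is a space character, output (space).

Answer: m

Derivation:
After 1 (w): row=0 col=5 char='o'
After 2 (h): row=0 col=4 char='_'
After 3 (l): row=0 col=5 char='o'
After 4 ($): row=0 col=7 char='e'
After 5 (gg): row=0 col=0 char='c'
After 6 (h): row=0 col=0 char='c'
After 7 (w): row=0 col=5 char='o'
After 8 (j): row=1 col=5 char='g'
After 9 (w): row=1 col=11 char='m'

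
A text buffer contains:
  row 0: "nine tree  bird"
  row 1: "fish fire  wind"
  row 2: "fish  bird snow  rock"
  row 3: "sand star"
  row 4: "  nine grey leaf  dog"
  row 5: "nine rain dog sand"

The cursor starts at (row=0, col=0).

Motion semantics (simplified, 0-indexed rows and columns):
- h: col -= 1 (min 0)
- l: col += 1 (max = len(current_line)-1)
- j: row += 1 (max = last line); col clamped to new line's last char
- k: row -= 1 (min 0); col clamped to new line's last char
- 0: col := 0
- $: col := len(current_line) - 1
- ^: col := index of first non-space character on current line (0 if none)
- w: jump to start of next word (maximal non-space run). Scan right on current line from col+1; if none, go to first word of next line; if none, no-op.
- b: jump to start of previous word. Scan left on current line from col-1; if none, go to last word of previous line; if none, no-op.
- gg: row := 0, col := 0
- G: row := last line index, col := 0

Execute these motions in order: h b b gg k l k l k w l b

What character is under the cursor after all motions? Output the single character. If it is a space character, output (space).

After 1 (h): row=0 col=0 char='n'
After 2 (b): row=0 col=0 char='n'
After 3 (b): row=0 col=0 char='n'
After 4 (gg): row=0 col=0 char='n'
After 5 (k): row=0 col=0 char='n'
After 6 (l): row=0 col=1 char='i'
After 7 (k): row=0 col=1 char='i'
After 8 (l): row=0 col=2 char='n'
After 9 (k): row=0 col=2 char='n'
After 10 (w): row=0 col=5 char='t'
After 11 (l): row=0 col=6 char='r'
After 12 (b): row=0 col=5 char='t'

Answer: t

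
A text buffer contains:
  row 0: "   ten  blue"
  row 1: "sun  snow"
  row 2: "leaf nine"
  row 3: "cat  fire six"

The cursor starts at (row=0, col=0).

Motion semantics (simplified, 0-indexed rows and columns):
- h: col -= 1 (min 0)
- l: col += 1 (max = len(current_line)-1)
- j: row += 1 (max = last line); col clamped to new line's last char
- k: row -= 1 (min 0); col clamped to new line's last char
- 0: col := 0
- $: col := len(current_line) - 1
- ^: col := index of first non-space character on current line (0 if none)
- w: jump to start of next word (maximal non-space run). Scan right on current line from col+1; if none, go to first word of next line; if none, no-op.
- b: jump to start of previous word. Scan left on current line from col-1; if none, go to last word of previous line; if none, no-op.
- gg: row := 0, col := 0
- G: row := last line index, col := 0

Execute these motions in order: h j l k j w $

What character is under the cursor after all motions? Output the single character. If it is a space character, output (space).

Answer: w

Derivation:
After 1 (h): row=0 col=0 char='_'
After 2 (j): row=1 col=0 char='s'
After 3 (l): row=1 col=1 char='u'
After 4 (k): row=0 col=1 char='_'
After 5 (j): row=1 col=1 char='u'
After 6 (w): row=1 col=5 char='s'
After 7 ($): row=1 col=8 char='w'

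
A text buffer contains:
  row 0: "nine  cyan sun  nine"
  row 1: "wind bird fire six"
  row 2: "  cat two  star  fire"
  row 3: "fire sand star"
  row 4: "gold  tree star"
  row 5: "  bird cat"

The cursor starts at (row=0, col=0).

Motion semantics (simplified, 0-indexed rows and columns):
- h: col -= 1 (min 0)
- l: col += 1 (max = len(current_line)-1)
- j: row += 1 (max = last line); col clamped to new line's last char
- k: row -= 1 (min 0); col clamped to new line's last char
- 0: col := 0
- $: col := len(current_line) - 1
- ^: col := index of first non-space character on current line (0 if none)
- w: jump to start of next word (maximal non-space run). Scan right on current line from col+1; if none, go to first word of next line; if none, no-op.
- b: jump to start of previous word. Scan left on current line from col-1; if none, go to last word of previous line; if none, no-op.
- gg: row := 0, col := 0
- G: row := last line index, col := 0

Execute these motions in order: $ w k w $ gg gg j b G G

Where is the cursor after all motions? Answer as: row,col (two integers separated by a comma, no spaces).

After 1 ($): row=0 col=19 char='e'
After 2 (w): row=1 col=0 char='w'
After 3 (k): row=0 col=0 char='n'
After 4 (w): row=0 col=6 char='c'
After 5 ($): row=0 col=19 char='e'
After 6 (gg): row=0 col=0 char='n'
After 7 (gg): row=0 col=0 char='n'
After 8 (j): row=1 col=0 char='w'
After 9 (b): row=0 col=16 char='n'
After 10 (G): row=5 col=0 char='_'
After 11 (G): row=5 col=0 char='_'

Answer: 5,0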